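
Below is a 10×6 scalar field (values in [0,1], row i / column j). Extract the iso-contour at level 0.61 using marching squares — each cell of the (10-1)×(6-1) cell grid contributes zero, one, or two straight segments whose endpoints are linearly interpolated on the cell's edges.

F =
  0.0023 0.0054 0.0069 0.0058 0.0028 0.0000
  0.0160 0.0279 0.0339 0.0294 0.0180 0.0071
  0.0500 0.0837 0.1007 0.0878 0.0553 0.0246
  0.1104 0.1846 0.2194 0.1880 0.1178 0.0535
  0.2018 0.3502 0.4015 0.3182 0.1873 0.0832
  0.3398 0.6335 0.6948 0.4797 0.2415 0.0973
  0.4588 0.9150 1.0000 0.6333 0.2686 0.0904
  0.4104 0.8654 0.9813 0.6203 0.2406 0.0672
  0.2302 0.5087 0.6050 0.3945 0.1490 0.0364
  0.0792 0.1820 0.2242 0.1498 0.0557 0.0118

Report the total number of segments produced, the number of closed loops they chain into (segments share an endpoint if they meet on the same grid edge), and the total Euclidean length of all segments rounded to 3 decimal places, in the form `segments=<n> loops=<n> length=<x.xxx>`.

cell (4,0): code 0100 → (4.917,1.000)–(5.000,0.920)
cell (4,1): code 1100 → (4.711,2.000)–(4.917,1.000)
cell (4,2): code 1000 → (5.000,2.394)–(4.711,2.000)
cell (5,0): code 0110 → (5.000,0.920)–(6.000,0.331)
cell (5,2): code 1101 → (5.848,3.000)–(5.000,2.394)
cell (5,3): code 1000 → (6.000,3.064)–(5.848,3.000)
cell (6,0): code 0110 → (6.000,0.331)–(7.000,0.439)
cell (6,3): code 1001 → (7.000,3.027)–(6.000,3.064)
cell (7,0): code 0010 → (7.000,0.439)–(7.716,1.000)
cell (7,1): code 0011 → (7.716,1.000)–(7.987,2.000)
cell (7,2): code 0011 → (7.987,2.000)–(7.046,3.000)
cell (7,3): code 0001 → (7.046,3.000)–(7.000,3.027)
total: 12 segments, chained into 1 closed loop(s), length Σ = 9.370980

segments=12 loops=1 length=9.371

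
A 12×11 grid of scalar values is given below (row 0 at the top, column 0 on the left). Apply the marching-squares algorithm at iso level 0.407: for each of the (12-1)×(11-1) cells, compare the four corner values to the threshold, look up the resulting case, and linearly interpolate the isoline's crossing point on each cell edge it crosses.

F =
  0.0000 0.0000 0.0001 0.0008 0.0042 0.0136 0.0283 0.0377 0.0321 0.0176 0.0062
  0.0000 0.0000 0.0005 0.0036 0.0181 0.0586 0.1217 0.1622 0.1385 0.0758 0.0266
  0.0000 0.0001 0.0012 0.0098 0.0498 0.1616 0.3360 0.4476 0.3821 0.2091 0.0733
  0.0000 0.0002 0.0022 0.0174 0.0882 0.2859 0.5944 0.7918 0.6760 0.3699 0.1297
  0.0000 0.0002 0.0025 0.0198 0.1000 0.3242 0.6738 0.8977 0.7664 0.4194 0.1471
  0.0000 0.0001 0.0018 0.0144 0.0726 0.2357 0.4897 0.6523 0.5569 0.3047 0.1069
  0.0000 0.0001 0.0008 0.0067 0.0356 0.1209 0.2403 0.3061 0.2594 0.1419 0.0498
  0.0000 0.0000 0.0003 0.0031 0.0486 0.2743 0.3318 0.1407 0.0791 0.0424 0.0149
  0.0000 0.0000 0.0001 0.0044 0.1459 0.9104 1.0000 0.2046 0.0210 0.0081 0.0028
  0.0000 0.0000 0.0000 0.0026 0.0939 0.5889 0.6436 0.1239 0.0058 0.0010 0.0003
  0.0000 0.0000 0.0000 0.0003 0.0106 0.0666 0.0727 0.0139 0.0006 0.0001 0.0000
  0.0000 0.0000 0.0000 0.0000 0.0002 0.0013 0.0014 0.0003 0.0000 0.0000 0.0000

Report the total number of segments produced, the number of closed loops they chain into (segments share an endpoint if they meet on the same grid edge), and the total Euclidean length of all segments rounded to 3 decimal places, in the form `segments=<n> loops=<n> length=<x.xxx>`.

segments=24 loops=2 length=19.272

cell (1,6): code 0100 → (1.858,7.000)–(2.000,6.636)
cell (1,7): code 1000 → (2.000,7.620)–(1.858,7.000)
cell (2,5): code 0100 → (2.275,6.000)–(3.000,5.393)
cell (2,6): code 1110 → (2.000,6.636)–(2.275,6.000)
cell (2,7): code 1101 → (2.085,8.000)–(2.000,7.620)
cell (2,8): code 1000 → (3.000,8.879)–(2.085,8.000)
cell (3,5): code 0110 → (3.000,5.393)–(4.000,5.237)
cell (3,8): code 1101 → (3.749,9.000)–(3.000,8.879)
cell (3,9): code 1000 → (4.000,9.046)–(3.749,9.000)
cell (4,5): code 0110 → (4.000,5.237)–(5.000,5.674)
cell (4,8): code 1011 → (5.000,8.594)–(4.108,9.000)
cell (4,9): code 0001 → (4.108,9.000)–(4.000,9.046)
cell (5,5): code 0010 → (5.000,5.674)–(5.332,6.000)
cell (5,6): code 0011 → (5.332,6.000)–(5.709,7.000)
cell (5,7): code 0011 → (5.709,7.000)–(5.504,8.000)
cell (5,8): code 0001 → (5.504,8.000)–(5.000,8.594)
cell (7,4): code 0100 → (7.209,5.000)–(8.000,4.342)
cell (7,5): code 1100 → (7.113,6.000)–(7.209,5.000)
cell (7,6): code 1000 → (8.000,6.746)–(7.113,6.000)
cell (8,4): code 0110 → (8.000,4.342)–(9.000,4.633)
cell (8,6): code 1001 → (9.000,6.455)–(8.000,6.746)
cell (9,4): code 0010 → (9.000,4.633)–(9.348,5.000)
cell (9,5): code 0011 → (9.348,5.000)–(9.414,6.000)
cell (9,6): code 0001 → (9.414,6.000)–(9.000,6.455)
total: 24 segments, chained into 2 closed loop(s), length Σ = 19.271876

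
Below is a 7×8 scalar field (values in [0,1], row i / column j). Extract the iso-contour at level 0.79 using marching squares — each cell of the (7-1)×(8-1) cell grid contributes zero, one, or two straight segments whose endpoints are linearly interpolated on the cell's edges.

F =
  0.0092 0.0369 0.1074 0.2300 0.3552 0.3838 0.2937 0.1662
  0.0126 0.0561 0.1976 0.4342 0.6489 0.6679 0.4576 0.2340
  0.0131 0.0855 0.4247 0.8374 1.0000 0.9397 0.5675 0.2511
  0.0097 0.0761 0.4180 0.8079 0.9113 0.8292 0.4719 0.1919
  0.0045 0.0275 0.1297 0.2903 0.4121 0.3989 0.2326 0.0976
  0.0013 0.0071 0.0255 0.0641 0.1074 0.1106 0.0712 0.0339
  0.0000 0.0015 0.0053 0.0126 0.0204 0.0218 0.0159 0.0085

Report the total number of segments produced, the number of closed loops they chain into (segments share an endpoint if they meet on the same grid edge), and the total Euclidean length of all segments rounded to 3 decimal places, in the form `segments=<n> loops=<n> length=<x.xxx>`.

segments=10 loops=1 length=7.234

cell (1,2): code 0100 → (1.882,3.000)–(2.000,2.885)
cell (1,3): code 1100 → (1.402,4.000)–(1.882,3.000)
cell (1,4): code 1100 → (1.449,5.000)–(1.402,4.000)
cell (1,5): code 1000 → (2.000,5.402)–(1.449,5.000)
cell (2,2): code 0110 → (2.000,2.885)–(3.000,2.954)
cell (2,5): code 1001 → (3.000,5.110)–(2.000,5.402)
cell (3,2): code 0010 → (3.000,2.954)–(3.035,3.000)
cell (3,3): code 0011 → (3.035,3.000)–(3.243,4.000)
cell (3,4): code 0011 → (3.243,4.000)–(3.091,5.000)
cell (3,5): code 0001 → (3.091,5.000)–(3.000,5.110)
total: 10 segments, chained into 1 closed loop(s), length Σ = 7.234252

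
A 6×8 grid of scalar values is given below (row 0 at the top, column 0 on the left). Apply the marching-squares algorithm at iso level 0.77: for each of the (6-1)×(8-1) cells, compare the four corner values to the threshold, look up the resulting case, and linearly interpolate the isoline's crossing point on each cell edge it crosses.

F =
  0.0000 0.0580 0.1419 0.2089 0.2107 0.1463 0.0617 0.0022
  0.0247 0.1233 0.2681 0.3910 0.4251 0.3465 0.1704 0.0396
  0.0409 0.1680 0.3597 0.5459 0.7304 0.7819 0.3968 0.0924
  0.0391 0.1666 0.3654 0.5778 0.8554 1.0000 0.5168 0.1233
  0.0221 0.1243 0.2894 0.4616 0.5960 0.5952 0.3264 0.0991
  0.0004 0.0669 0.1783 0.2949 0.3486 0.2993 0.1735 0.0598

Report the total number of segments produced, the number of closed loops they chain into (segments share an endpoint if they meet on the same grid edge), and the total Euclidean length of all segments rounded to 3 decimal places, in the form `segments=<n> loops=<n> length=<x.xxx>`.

cell (1,4): code 0100 → (1.973,5.000)–(2.000,4.769)
cell (1,5): code 1000 → (2.000,5.031)–(1.973,5.000)
cell (2,3): code 0100 → (2.317,4.000)–(3.000,3.692)
cell (2,4): code 1110 → (2.000,4.769)–(2.317,4.000)
cell (2,5): code 1001 → (3.000,5.476)–(2.000,5.031)
cell (3,3): code 0010 → (3.000,3.692)–(3.329,4.000)
cell (3,4): code 0011 → (3.329,4.000)–(3.568,5.000)
cell (3,5): code 0001 → (3.568,5.000)–(3.000,5.476)
total: 8 segments, chained into 1 closed loop(s), length Σ = 5.169373

segments=8 loops=1 length=5.169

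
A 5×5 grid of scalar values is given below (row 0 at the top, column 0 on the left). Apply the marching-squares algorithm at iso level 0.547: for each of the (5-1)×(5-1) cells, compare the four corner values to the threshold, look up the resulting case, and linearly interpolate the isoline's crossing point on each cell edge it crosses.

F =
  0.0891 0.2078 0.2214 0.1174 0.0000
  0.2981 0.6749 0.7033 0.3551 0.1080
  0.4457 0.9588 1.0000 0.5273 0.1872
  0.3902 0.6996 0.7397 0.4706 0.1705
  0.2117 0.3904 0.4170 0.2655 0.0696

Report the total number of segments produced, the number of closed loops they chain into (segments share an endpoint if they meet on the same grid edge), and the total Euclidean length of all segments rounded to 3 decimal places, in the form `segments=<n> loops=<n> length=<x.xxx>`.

cell (0,0): code 0100 → (0.726,1.000)–(1.000,0.661)
cell (0,1): code 1100 → (0.676,2.000)–(0.726,1.000)
cell (0,2): code 1000 → (1.000,2.449)–(0.676,2.000)
cell (1,0): code 0110 → (1.000,0.661)–(2.000,0.197)
cell (1,2): code 1001 → (2.000,2.958)–(1.000,2.449)
cell (2,0): code 0110 → (2.000,0.197)–(3.000,0.507)
cell (2,2): code 1001 → (3.000,2.716)–(2.000,2.958)
cell (3,0): code 0010 → (3.000,0.507)–(3.494,1.000)
cell (3,1): code 0011 → (3.494,1.000)–(3.597,2.000)
cell (3,2): code 0001 → (3.597,2.000)–(3.000,2.716)
total: 10 segments, chained into 1 closed loop(s), length Σ = 8.926683

segments=10 loops=1 length=8.927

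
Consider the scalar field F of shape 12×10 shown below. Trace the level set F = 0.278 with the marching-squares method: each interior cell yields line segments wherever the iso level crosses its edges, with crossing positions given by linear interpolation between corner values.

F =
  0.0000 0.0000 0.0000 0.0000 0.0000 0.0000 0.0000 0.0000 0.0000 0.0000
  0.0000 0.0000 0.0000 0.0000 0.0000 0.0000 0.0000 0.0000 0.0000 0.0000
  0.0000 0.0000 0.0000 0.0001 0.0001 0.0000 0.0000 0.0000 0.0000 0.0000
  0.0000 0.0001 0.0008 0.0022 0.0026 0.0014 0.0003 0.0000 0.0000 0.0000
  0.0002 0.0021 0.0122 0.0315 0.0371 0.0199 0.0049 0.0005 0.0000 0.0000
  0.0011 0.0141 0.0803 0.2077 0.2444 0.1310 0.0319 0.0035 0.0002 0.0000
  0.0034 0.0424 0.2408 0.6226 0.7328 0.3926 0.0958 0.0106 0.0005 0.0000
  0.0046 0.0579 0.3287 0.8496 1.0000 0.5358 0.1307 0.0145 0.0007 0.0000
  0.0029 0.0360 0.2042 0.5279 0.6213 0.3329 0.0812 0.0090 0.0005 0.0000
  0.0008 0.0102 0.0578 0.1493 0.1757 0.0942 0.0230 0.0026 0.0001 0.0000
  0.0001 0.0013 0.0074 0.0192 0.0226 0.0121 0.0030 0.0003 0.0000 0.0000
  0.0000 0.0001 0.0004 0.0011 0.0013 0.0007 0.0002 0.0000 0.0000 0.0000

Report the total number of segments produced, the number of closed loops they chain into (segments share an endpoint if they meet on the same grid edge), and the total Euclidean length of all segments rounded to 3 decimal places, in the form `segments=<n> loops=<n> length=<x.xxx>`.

segments=14 loops=1 length=11.645

cell (5,2): code 0100 → (5.169,3.000)–(6.000,2.097)
cell (5,3): code 1100 → (5.069,4.000)–(5.169,3.000)
cell (5,4): code 1100 → (5.562,5.000)–(5.069,4.000)
cell (5,5): code 1000 → (6.000,5.386)–(5.562,5.000)
cell (6,1): code 0100 → (6.423,2.000)–(7.000,1.813)
cell (6,2): code 1110 → (6.000,2.097)–(6.423,2.000)
cell (6,5): code 1001 → (7.000,5.636)–(6.000,5.386)
cell (7,1): code 0010 → (7.000,1.813)–(7.407,2.000)
cell (7,2): code 0111 → (7.407,2.000)–(8.000,2.228)
cell (7,5): code 1001 → (8.000,5.218)–(7.000,5.636)
cell (8,2): code 0010 → (8.000,2.228)–(8.660,3.000)
cell (8,3): code 0011 → (8.660,3.000)–(8.770,4.000)
cell (8,4): code 0011 → (8.770,4.000)–(8.230,5.000)
cell (8,5): code 0001 → (8.230,5.000)–(8.000,5.218)
total: 14 segments, chained into 1 closed loop(s), length Σ = 11.644793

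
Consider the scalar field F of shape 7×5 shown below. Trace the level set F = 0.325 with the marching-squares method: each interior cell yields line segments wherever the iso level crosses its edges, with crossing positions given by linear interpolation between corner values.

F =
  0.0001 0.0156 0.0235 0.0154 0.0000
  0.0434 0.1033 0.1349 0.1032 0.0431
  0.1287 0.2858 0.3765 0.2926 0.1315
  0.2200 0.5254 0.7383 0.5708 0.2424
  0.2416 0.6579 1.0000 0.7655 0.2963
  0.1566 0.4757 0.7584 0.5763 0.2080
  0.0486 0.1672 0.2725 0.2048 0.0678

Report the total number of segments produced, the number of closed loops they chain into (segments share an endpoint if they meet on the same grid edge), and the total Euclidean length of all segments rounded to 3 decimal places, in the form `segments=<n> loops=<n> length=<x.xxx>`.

segments=14 loops=1 length=12.197

cell (1,1): code 0100 → (1.787,2.000)–(2.000,1.432)
cell (1,2): code 1000 → (2.000,2.614)–(1.787,2.000)
cell (2,0): code 0100 → (2.164,1.000)–(3.000,0.344)
cell (2,1): code 1110 → (2.000,1.432)–(2.164,1.000)
cell (2,2): code 1101 → (2.116,3.000)–(2.000,2.614)
cell (2,3): code 1000 → (3.000,3.748)–(2.116,3.000)
cell (3,0): code 0110 → (3.000,0.344)–(4.000,0.200)
cell (3,3): code 1001 → (4.000,3.939)–(3.000,3.748)
cell (4,0): code 0110 → (4.000,0.200)–(5.000,0.528)
cell (4,3): code 1001 → (5.000,3.682)–(4.000,3.939)
cell (5,0): code 0010 → (5.000,0.528)–(5.488,1.000)
cell (5,1): code 0011 → (5.488,1.000)–(5.892,2.000)
cell (5,2): code 0011 → (5.892,2.000)–(5.676,3.000)
cell (5,3): code 0001 → (5.676,3.000)–(5.000,3.682)
total: 14 segments, chained into 1 closed loop(s), length Σ = 12.197138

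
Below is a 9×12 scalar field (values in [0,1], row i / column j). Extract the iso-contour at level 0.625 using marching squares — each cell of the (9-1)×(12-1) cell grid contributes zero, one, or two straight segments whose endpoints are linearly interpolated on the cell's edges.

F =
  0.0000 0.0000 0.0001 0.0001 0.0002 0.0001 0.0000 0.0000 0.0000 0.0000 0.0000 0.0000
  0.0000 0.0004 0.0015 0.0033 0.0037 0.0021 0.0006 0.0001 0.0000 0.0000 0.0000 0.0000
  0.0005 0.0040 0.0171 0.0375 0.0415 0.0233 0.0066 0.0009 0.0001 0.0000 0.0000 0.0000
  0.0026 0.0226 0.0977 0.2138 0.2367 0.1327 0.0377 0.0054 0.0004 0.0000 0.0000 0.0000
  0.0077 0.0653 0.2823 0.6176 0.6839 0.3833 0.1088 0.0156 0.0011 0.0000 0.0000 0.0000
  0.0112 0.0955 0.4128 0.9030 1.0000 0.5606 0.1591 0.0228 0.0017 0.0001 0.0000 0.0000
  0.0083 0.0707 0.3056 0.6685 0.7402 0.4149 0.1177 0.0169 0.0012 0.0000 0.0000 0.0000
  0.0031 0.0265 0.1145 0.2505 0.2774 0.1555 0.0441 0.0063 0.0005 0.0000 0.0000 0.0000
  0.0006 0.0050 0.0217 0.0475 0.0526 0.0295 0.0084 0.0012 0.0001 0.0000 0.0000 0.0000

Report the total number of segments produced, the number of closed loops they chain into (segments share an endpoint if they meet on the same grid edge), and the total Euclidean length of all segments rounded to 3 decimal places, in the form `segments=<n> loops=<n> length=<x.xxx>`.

segments=10 loops=1 length=7.388

cell (3,3): code 0100 → (3.868,4.000)–(4.000,3.112)
cell (3,4): code 1000 → (4.000,4.196)–(3.868,4.000)
cell (4,2): code 0100 → (4.026,3.000)–(5.000,2.433)
cell (4,3): code 1110 → (4.000,3.112)–(4.026,3.000)
cell (4,4): code 1001 → (5.000,4.853)–(4.000,4.196)
cell (5,2): code 0110 → (5.000,2.433)–(6.000,2.880)
cell (5,4): code 1001 → (6.000,4.354)–(5.000,4.853)
cell (6,2): code 0010 → (6.000,2.880)–(6.104,3.000)
cell (6,3): code 0011 → (6.104,3.000)–(6.249,4.000)
cell (6,4): code 0001 → (6.249,4.000)–(6.000,4.354)
total: 10 segments, chained into 1 closed loop(s), length Σ = 7.387921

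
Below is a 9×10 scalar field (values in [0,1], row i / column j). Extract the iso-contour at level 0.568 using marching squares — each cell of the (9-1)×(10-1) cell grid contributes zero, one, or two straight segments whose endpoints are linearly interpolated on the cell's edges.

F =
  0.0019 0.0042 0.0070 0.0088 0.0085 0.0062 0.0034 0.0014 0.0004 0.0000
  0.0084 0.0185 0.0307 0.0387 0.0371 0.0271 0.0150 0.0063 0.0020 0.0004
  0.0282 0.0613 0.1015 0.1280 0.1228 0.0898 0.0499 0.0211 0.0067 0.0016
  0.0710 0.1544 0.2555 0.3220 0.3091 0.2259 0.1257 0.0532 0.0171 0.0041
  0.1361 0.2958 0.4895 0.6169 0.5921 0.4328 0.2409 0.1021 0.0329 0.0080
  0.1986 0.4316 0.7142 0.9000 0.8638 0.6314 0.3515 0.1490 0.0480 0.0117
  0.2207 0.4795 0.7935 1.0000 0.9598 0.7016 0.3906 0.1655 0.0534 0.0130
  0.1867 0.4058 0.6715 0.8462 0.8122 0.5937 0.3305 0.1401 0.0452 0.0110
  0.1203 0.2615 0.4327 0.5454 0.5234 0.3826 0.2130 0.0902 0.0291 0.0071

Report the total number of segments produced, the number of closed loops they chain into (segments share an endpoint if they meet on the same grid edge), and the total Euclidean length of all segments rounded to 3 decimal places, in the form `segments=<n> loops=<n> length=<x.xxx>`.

segments=16 loops=1 length=12.851

cell (3,2): code 0100 → (3.834,3.000)–(4.000,2.616)
cell (3,3): code 1100 → (3.915,4.000)–(3.834,3.000)
cell (3,4): code 1000 → (4.000,4.151)–(3.915,4.000)
cell (4,1): code 0100 → (4.349,2.000)–(5.000,1.483)
cell (4,2): code 1110 → (4.000,2.616)–(4.349,2.000)
cell (4,4): code 1101 → (4.681,5.000)–(4.000,4.151)
cell (4,5): code 1000 → (5.000,5.227)–(4.681,5.000)
cell (5,1): code 0110 → (5.000,1.483)–(6.000,1.282)
cell (5,5): code 1001 → (6.000,5.430)–(5.000,5.227)
cell (6,1): code 0110 → (6.000,1.282)–(7.000,1.610)
cell (6,5): code 1001 → (7.000,5.098)–(6.000,5.430)
cell (7,1): code 0010 → (7.000,1.610)–(7.433,2.000)
cell (7,2): code 0011 → (7.433,2.000)–(7.925,3.000)
cell (7,3): code 0011 → (7.925,3.000)–(7.846,4.000)
cell (7,4): code 0011 → (7.846,4.000)–(7.122,5.000)
cell (7,5): code 0001 → (7.122,5.000)–(7.000,5.098)
total: 16 segments, chained into 1 closed loop(s), length Σ = 12.851269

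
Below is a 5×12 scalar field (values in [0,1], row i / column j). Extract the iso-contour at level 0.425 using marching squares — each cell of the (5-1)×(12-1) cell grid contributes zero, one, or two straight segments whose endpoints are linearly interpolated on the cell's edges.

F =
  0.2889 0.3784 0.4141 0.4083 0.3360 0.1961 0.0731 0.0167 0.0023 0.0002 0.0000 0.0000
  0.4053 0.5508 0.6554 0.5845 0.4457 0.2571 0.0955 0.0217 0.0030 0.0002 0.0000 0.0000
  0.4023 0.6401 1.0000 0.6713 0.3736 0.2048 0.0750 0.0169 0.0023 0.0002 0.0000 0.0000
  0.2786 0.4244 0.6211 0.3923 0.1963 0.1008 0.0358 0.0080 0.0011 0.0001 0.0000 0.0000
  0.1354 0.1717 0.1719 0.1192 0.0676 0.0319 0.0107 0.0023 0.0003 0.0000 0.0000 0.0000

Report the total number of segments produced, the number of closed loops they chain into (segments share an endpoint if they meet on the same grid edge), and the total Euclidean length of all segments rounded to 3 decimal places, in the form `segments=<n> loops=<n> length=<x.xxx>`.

segments=14 loops=1 length=11.443

cell (0,0): code 0100 → (0.270,1.000)–(1.000,0.135)
cell (0,1): code 1100 → (0.045,2.000)–(0.270,1.000)
cell (0,2): code 1100 → (0.095,3.000)–(0.045,2.000)
cell (0,3): code 1100 → (0.811,4.000)–(0.095,3.000)
cell (0,4): code 1000 → (1.000,4.110)–(0.811,4.000)
cell (1,0): code 0110 → (1.000,0.135)–(2.000,0.095)
cell (1,3): code 1011 → (2.000,3.827)–(1.287,4.000)
cell (1,4): code 0001 → (1.287,4.000)–(1.000,4.110)
cell (2,0): code 0010 → (2.000,0.095)–(2.997,1.000)
cell (2,1): code 0111 → (2.997,1.000)–(3.000,1.003)
cell (2,2): code 1011 → (3.000,2.857)–(2.883,3.000)
cell (2,3): code 0001 → (2.883,3.000)–(2.000,3.827)
cell (3,1): code 0010 → (3.000,1.003)–(3.437,2.000)
cell (3,2): code 0001 → (3.437,2.000)–(3.000,2.857)
total: 14 segments, chained into 1 closed loop(s), length Σ = 11.443189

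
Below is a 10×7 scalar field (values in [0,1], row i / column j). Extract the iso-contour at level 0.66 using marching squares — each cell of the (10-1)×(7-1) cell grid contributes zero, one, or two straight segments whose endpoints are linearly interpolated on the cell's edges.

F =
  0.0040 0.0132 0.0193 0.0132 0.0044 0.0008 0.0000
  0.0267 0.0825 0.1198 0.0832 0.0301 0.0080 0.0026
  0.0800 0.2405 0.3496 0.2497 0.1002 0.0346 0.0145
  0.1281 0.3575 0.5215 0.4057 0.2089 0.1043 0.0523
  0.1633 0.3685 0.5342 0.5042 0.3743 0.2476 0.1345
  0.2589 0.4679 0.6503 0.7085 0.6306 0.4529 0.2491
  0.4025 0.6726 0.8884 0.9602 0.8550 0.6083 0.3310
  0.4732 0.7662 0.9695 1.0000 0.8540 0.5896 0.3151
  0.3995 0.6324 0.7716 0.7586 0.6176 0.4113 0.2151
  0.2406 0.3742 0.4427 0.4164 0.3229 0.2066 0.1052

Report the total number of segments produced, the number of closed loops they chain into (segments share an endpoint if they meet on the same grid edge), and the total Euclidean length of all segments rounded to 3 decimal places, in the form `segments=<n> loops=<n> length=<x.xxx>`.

cell (4,2): code 0100 → (4.763,3.000)–(5.000,2.167)
cell (4,3): code 1000 → (5.000,3.623)–(4.763,3.000)
cell (5,0): code 0100 → (5.938,1.000)–(6.000,0.953)
cell (5,1): code 1100 → (5.041,2.000)–(5.938,1.000)
cell (5,2): code 1110 → (5.000,2.167)–(5.041,2.000)
cell (5,3): code 1101 → (5.131,4.000)–(5.000,3.623)
cell (5,4): code 1000 → (6.000,4.790)–(5.131,4.000)
cell (6,0): code 0110 → (6.000,0.953)–(7.000,0.638)
cell (6,4): code 1001 → (7.000,4.734)–(6.000,4.790)
cell (7,0): code 0010 → (7.000,0.638)–(7.794,1.000)
cell (7,1): code 0111 → (7.794,1.000)–(8.000,1.198)
cell (7,3): code 1011 → (8.000,3.699)–(7.821,4.000)
cell (7,4): code 0001 → (7.821,4.000)–(7.000,4.734)
cell (8,1): code 0010 → (8.000,1.198)–(8.339,2.000)
cell (8,2): code 0011 → (8.339,2.000)–(8.288,3.000)
cell (8,3): code 0001 → (8.288,3.000)–(8.000,3.699)
total: 16 segments, chained into 1 closed loop(s), length Σ = 11.987786

segments=16 loops=1 length=11.988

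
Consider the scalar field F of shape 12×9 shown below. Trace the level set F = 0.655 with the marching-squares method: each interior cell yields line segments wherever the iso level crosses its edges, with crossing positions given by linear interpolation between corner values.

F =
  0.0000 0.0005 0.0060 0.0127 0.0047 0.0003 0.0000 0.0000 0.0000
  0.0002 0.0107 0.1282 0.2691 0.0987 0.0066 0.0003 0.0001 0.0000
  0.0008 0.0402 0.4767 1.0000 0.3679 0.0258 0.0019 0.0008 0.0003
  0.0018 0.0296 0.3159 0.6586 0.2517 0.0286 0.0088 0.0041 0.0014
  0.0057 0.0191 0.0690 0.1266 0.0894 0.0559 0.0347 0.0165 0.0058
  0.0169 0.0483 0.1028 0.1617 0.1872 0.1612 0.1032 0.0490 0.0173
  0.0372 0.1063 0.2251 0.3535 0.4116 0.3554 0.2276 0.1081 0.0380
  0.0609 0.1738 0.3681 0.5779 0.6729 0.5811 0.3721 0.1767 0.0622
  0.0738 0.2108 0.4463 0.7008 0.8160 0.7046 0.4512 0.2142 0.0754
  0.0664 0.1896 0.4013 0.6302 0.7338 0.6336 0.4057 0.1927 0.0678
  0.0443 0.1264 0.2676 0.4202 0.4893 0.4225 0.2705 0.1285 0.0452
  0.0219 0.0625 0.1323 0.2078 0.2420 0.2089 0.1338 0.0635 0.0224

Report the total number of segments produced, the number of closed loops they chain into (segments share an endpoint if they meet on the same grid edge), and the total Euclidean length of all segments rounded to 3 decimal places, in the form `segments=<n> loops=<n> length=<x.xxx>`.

segments=18 loops=2 length=11.049

cell (1,2): code 0100 → (1.528,3.000)–(2.000,2.341)
cell (1,3): code 1000 → (2.000,3.546)–(1.528,3.000)
cell (2,2): code 0110 → (2.000,2.341)–(3.000,2.989)
cell (2,3): code 1001 → (3.000,3.009)–(2.000,3.546)
cell (3,2): code 0010 → (3.000,2.989)–(3.007,3.000)
cell (3,3): code 0001 → (3.007,3.000)–(3.000,3.009)
cell (6,3): code 0100 → (6.931,4.000)–(7.000,3.812)
cell (6,4): code 1000 → (7.000,4.195)–(6.931,4.000)
cell (7,2): code 0100 → (7.627,3.000)–(8.000,2.820)
cell (7,3): code 1110 → (7.000,3.812)–(7.627,3.000)
cell (7,4): code 1101 → (7.598,5.000)–(7.000,4.195)
cell (7,5): code 1000 → (8.000,5.196)–(7.598,5.000)
cell (8,2): code 0010 → (8.000,2.820)–(8.649,3.000)
cell (8,3): code 0111 → (8.649,3.000)–(9.000,3.239)
cell (8,4): code 1011 → (9.000,4.786)–(8.699,5.000)
cell (8,5): code 0001 → (8.699,5.000)–(8.000,5.196)
cell (9,3): code 0010 → (9.000,3.239)–(9.322,4.000)
cell (9,4): code 0001 → (9.322,4.000)–(9.000,4.786)
total: 18 segments, chained into 2 closed loop(s), length Σ = 11.048918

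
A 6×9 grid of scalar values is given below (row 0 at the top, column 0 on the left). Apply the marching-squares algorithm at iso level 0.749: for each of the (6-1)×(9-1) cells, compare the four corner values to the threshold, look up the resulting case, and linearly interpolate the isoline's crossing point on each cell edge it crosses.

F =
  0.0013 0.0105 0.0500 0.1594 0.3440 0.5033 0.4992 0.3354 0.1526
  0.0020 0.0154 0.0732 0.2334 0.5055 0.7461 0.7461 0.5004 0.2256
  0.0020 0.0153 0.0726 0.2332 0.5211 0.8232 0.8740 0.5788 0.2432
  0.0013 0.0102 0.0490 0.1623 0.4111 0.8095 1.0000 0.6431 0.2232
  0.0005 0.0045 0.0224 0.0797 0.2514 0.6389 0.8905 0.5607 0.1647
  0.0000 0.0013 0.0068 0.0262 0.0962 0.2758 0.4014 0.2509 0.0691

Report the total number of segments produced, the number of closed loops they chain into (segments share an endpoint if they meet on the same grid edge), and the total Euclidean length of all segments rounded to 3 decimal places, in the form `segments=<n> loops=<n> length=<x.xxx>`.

segments=10 loops=1 length=8.454

cell (1,4): code 0100 → (1.038,5.000)–(2.000,4.754)
cell (1,5): code 1100 → (1.023,6.000)–(1.038,5.000)
cell (1,6): code 1000 → (2.000,6.423)–(1.023,6.000)
cell (2,4): code 0110 → (2.000,4.754)–(3.000,4.848)
cell (2,6): code 1001 → (3.000,6.703)–(2.000,6.423)
cell (3,4): code 0010 → (3.000,4.848)–(3.355,5.000)
cell (3,5): code 0111 → (3.355,5.000)–(4.000,5.438)
cell (3,6): code 1001 → (4.000,6.429)–(3.000,6.703)
cell (4,5): code 0010 → (4.000,5.438)–(4.289,6.000)
cell (4,6): code 0001 → (4.289,6.000)–(4.000,6.429)
total: 10 segments, chained into 1 closed loop(s), length Σ = 8.453624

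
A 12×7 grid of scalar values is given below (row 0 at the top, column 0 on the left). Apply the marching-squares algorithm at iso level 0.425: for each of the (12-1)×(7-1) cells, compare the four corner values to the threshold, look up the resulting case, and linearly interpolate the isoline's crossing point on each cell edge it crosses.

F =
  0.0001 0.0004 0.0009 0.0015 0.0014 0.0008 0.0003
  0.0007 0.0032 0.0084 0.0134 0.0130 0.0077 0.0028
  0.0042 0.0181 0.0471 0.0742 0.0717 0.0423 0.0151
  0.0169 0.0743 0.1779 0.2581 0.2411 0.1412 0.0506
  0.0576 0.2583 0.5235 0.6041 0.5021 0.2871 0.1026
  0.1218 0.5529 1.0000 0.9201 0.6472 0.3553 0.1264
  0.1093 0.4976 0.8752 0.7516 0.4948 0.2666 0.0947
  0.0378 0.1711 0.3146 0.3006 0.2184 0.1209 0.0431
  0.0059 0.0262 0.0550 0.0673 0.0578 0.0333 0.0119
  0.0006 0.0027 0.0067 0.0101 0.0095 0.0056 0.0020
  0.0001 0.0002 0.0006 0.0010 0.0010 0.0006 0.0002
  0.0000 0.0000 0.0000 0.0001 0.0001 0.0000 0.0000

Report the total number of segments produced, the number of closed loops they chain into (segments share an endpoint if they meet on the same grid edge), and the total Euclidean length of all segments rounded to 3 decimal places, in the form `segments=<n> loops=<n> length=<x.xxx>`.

cell (3,1): code 0100 → (3.715,2.000)–(4.000,1.629)
cell (3,2): code 1100 → (3.482,3.000)–(3.715,2.000)
cell (3,3): code 1100 → (3.705,4.000)–(3.482,3.000)
cell (3,4): code 1000 → (4.000,4.359)–(3.705,4.000)
cell (4,0): code 0100 → (4.566,1.000)–(5.000,0.703)
cell (4,1): code 1110 → (4.000,1.629)–(4.566,1.000)
cell (4,4): code 1001 → (5.000,4.761)–(4.000,4.359)
cell (5,0): code 0110 → (5.000,0.703)–(6.000,0.813)
cell (5,4): code 1001 → (6.000,4.306)–(5.000,4.761)
cell (6,0): code 0010 → (6.000,0.813)–(6.222,1.000)
cell (6,1): code 0011 → (6.222,1.000)–(6.803,2.000)
cell (6,2): code 0011 → (6.803,2.000)–(6.724,3.000)
cell (6,3): code 0011 → (6.724,3.000)–(6.253,4.000)
cell (6,4): code 0001 → (6.253,4.000)–(6.000,4.306)
total: 14 segments, chained into 1 closed loop(s), length Σ = 11.490562

segments=14 loops=1 length=11.491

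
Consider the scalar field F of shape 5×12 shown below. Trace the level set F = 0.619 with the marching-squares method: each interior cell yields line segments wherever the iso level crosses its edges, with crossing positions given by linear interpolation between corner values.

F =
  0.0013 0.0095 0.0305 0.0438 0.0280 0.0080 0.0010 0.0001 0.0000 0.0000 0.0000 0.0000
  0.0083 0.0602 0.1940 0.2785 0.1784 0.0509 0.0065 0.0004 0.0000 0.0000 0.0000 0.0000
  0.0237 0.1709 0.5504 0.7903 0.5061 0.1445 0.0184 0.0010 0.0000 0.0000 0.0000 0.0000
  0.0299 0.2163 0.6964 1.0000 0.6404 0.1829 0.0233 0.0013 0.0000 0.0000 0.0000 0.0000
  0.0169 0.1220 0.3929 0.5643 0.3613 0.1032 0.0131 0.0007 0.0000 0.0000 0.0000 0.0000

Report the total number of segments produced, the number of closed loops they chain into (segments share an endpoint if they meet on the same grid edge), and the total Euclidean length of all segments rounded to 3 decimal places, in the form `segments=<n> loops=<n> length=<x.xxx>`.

cell (1,2): code 0100 → (1.665,3.000)–(2.000,2.286)
cell (1,3): code 1000 → (2.000,3.603)–(1.665,3.000)
cell (2,1): code 0100 → (2.470,2.000)–(3.000,1.839)
cell (2,2): code 1110 → (2.000,2.286)–(2.470,2.000)
cell (2,3): code 1101 → (2.841,4.000)–(2.000,3.603)
cell (2,4): code 1000 → (3.000,4.047)–(2.841,4.000)
cell (3,1): code 0010 → (3.000,1.839)–(3.255,2.000)
cell (3,2): code 0011 → (3.255,2.000)–(3.874,3.000)
cell (3,3): code 0011 → (3.874,3.000)–(3.077,4.000)
cell (3,4): code 0001 → (3.077,4.000)–(3.000,4.047)
total: 10 segments, chained into 1 closed loop(s), length Σ = 6.525113

segments=10 loops=1 length=6.525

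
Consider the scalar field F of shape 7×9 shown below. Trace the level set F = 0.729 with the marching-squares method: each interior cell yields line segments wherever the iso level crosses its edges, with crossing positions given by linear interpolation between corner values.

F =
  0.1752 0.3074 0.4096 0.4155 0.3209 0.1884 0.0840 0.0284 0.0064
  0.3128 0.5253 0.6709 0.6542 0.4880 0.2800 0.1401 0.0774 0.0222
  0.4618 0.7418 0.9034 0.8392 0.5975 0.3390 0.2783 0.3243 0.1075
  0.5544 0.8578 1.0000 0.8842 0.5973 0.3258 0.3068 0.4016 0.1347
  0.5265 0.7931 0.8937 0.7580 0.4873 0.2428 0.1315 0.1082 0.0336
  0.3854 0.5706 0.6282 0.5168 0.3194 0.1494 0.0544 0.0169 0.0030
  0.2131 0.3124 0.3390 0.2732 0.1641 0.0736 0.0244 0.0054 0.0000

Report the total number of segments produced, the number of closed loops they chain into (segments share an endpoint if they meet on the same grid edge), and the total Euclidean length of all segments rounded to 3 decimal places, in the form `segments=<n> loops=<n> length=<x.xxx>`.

segments=12 loops=1 length=9.940

cell (1,0): code 0100 → (1.941,1.000)–(2.000,0.954)
cell (1,1): code 1100 → (1.250,2.000)–(1.941,1.000)
cell (1,2): code 1100 → (1.404,3.000)–(1.250,2.000)
cell (1,3): code 1000 → (2.000,3.456)–(1.404,3.000)
cell (2,0): code 0110 → (2.000,0.954)–(3.000,0.575)
cell (2,3): code 1001 → (3.000,3.541)–(2.000,3.456)
cell (3,0): code 0110 → (3.000,0.575)–(4.000,0.760)
cell (3,3): code 1001 → (4.000,3.107)–(3.000,3.541)
cell (4,0): code 0010 → (4.000,0.760)–(4.288,1.000)
cell (4,1): code 0011 → (4.288,1.000)–(4.620,2.000)
cell (4,2): code 0011 → (4.620,2.000)–(4.120,3.000)
cell (4,3): code 0001 → (4.120,3.000)–(4.000,3.107)
total: 12 segments, chained into 1 closed loop(s), length Σ = 9.940145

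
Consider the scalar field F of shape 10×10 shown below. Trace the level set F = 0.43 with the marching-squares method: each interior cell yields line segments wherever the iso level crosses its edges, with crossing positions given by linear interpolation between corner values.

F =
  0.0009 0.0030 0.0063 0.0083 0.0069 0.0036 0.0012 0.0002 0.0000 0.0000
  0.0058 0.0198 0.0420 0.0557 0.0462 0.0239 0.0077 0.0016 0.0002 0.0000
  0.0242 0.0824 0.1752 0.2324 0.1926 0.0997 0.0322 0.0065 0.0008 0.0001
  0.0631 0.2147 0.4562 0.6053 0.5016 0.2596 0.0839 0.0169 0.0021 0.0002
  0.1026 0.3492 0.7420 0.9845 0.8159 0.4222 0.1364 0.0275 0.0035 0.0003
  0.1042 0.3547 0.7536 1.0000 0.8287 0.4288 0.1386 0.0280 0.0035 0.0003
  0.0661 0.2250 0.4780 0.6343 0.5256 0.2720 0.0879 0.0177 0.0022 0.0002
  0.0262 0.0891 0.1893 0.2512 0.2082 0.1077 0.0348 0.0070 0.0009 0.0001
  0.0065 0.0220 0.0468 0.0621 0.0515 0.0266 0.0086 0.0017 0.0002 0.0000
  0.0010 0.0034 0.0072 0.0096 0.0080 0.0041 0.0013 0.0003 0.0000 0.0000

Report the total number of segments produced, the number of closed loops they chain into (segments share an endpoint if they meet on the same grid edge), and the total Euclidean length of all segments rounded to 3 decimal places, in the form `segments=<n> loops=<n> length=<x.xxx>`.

segments=14 loops=1 length=12.221

cell (2,1): code 0100 → (2.907,2.000)–(3.000,1.892)
cell (2,2): code 1100 → (2.530,3.000)–(2.907,2.000)
cell (2,3): code 1100 → (2.768,4.000)–(2.530,3.000)
cell (2,4): code 1000 → (3.000,4.296)–(2.768,4.000)
cell (3,1): code 0110 → (3.000,1.892)–(4.000,1.206)
cell (3,4): code 1001 → (4.000,4.980)–(3.000,4.296)
cell (4,1): code 0110 → (4.000,1.206)–(5.000,1.189)
cell (4,4): code 1001 → (5.000,4.997)–(4.000,4.980)
cell (5,1): code 0110 → (5.000,1.189)–(6.000,1.810)
cell (5,4): code 1001 → (6.000,4.377)–(5.000,4.997)
cell (6,1): code 0010 → (6.000,1.810)–(6.166,2.000)
cell (6,2): code 0011 → (6.166,2.000)–(6.533,3.000)
cell (6,3): code 0011 → (6.533,3.000)–(6.301,4.000)
cell (6,4): code 0001 → (6.301,4.000)–(6.000,4.377)
total: 14 segments, chained into 1 closed loop(s), length Σ = 12.220731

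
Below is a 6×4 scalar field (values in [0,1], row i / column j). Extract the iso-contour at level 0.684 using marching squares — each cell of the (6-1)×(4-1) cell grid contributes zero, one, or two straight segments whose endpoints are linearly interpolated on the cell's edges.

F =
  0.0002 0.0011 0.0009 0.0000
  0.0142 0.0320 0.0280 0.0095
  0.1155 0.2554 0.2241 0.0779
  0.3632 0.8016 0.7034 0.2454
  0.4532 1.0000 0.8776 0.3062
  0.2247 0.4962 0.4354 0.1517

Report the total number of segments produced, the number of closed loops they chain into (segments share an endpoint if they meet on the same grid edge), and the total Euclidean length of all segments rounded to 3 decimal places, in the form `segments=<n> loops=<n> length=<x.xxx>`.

cell (2,0): code 0100 → (2.785,1.000)–(3.000,0.732)
cell (2,1): code 1100 → (2.960,2.000)–(2.785,1.000)
cell (2,2): code 1000 → (3.000,2.042)–(2.960,2.000)
cell (3,0): code 0110 → (3.000,0.732)–(4.000,0.422)
cell (3,2): code 1001 → (4.000,2.339)–(3.000,2.042)
cell (4,0): code 0010 → (4.000,0.422)–(4.627,1.000)
cell (4,1): code 0011 → (4.627,1.000)–(4.438,2.000)
cell (4,2): code 0001 → (4.438,2.000)–(4.000,2.339)
total: 8 segments, chained into 1 closed loop(s), length Σ = 5.931850

segments=8 loops=1 length=5.932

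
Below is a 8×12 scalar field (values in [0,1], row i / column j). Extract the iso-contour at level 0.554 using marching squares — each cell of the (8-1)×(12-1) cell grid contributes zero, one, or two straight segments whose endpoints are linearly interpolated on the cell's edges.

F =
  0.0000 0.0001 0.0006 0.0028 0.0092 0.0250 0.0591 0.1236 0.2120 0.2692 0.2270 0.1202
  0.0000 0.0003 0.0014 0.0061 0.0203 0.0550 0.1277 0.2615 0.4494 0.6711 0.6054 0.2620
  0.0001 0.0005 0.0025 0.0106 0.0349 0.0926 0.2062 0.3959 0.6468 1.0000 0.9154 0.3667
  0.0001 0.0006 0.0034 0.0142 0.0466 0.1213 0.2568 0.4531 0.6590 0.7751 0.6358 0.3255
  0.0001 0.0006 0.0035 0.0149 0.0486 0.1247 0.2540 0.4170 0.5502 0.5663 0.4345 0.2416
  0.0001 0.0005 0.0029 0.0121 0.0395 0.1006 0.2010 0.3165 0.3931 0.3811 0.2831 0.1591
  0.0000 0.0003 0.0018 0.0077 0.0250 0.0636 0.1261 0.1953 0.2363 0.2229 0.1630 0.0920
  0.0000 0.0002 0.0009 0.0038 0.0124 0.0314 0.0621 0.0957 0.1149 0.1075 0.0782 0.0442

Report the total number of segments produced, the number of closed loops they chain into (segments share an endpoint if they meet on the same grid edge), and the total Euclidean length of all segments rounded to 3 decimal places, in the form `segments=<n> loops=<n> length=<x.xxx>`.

segments=14 loops=1 length=10.112

cell (0,8): code 0100 → (0.709,9.000)–(1.000,8.472)
cell (0,9): code 1100 → (0.864,10.000)–(0.709,9.000)
cell (0,10): code 1000 → (1.000,10.150)–(0.864,10.000)
cell (1,7): code 0100 → (1.530,8.000)–(2.000,7.630)
cell (1,8): code 1110 → (1.000,8.472)–(1.530,8.000)
cell (1,10): code 1001 → (2.000,10.659)–(1.000,10.150)
cell (2,7): code 0110 → (2.000,7.630)–(3.000,7.490)
cell (2,10): code 1001 → (3.000,10.264)–(2.000,10.659)
cell (3,7): code 0010 → (3.000,7.490)–(3.965,8.000)
cell (3,8): code 0111 → (3.965,8.000)–(4.000,8.236)
cell (3,9): code 1011 → (4.000,9.093)–(3.406,10.000)
cell (3,10): code 0001 → (3.406,10.000)–(3.000,10.264)
cell (4,8): code 0010 → (4.000,8.236)–(4.066,9.000)
cell (4,9): code 0001 → (4.066,9.000)–(4.000,9.093)
total: 14 segments, chained into 1 closed loop(s), length Σ = 10.111702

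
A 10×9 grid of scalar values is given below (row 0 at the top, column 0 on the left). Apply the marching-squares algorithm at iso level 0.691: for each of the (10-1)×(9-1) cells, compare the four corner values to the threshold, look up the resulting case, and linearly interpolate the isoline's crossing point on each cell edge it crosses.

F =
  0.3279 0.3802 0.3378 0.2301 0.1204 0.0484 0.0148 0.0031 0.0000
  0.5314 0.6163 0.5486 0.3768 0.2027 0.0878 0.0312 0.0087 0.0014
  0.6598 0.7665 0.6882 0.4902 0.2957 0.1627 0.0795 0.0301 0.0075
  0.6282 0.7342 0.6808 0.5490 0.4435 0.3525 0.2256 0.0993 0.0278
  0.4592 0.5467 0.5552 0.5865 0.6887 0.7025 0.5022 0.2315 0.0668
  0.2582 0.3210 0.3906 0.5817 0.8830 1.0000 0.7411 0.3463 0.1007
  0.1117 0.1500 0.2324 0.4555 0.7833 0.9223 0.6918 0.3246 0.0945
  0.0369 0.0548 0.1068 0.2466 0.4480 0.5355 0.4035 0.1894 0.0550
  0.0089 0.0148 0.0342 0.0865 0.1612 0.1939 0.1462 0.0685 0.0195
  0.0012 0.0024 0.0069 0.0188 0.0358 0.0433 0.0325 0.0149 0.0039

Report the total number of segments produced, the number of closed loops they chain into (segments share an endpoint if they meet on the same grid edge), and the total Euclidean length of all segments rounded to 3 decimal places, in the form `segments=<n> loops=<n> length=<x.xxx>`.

cell (1,0): code 0100 → (1.497,1.000)–(2.000,0.292)
cell (1,1): code 1000 → (2.000,1.964)–(1.497,1.000)
cell (2,0): code 0110 → (2.000,0.292)–(3.000,0.592)
cell (2,1): code 1001 → (3.000,1.809)–(2.000,1.964)
cell (3,0): code 0010 → (3.000,0.592)–(3.230,1.000)
cell (3,1): code 0001 → (3.230,1.000)–(3.000,1.809)
cell (3,4): code 0100 → (3.967,5.000)–(4.000,4.167)
cell (3,5): code 1000 → (4.000,5.057)–(3.967,5.000)
cell (4,3): code 0100 → (4.012,4.000)–(5.000,3.363)
cell (4,4): code 1110 → (4.000,4.167)–(4.012,4.000)
cell (4,5): code 1101 → (4.790,6.000)–(4.000,5.057)
cell (4,6): code 1000 → (5.000,6.127)–(4.790,6.000)
cell (5,3): code 0110 → (5.000,3.363)–(6.000,3.718)
cell (5,6): code 1001 → (6.000,6.002)–(5.000,6.127)
cell (6,3): code 0010 → (6.000,3.718)–(6.275,4.000)
cell (6,4): code 0011 → (6.275,4.000)–(6.598,5.000)
cell (6,5): code 0011 → (6.598,5.000)–(6.003,6.000)
cell (6,6): code 0001 → (6.003,6.000)–(6.000,6.002)
total: 18 segments, chained into 2 closed loop(s), length Σ = 13.719835

segments=18 loops=2 length=13.720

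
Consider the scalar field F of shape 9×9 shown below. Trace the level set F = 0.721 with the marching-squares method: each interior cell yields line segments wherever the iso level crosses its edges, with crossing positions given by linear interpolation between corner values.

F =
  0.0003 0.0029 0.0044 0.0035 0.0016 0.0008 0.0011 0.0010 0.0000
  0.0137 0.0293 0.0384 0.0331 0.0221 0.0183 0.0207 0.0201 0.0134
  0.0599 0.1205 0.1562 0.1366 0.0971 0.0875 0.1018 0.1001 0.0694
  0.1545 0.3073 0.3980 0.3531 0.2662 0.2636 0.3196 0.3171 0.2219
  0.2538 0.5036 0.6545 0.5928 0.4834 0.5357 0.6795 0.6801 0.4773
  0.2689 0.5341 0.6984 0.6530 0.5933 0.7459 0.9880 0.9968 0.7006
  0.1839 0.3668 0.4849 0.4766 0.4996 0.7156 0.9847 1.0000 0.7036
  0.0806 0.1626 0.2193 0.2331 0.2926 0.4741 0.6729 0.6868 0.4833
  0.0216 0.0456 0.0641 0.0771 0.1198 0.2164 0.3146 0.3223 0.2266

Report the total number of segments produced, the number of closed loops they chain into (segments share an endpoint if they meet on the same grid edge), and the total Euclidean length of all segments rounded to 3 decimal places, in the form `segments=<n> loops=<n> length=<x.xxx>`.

cell (4,4): code 0100 → (4.882,5.000)–(5.000,4.837)
cell (4,5): code 1100 → (4.135,6.000)–(4.882,5.000)
cell (4,6): code 1100 → (4.129,7.000)–(4.135,6.000)
cell (4,7): code 1000 → (5.000,7.931)–(4.129,7.000)
cell (5,4): code 0010 → (5.000,4.837)–(5.822,5.000)
cell (5,5): code 0111 → (5.822,5.000)–(6.000,5.020)
cell (5,7): code 1001 → (6.000,7.941)–(5.000,7.931)
cell (6,5): code 0010 → (6.000,5.020)–(6.846,6.000)
cell (6,6): code 0011 → (6.846,6.000)–(6.891,7.000)
cell (6,7): code 0001 → (6.891,7.000)–(6.000,7.941)
total: 10 segments, chained into 1 closed loop(s), length Σ = 9.333416

segments=10 loops=1 length=9.333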